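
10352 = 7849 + 2503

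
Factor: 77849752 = 2^3*1901^1*5119^1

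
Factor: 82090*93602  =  7683788180 = 2^2*5^1*17^1*2753^1*8209^1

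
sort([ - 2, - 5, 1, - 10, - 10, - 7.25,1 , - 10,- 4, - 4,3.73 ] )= [ - 10, - 10,-10,-7.25, - 5,-4, - 4, - 2,  1,1,3.73] 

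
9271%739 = 403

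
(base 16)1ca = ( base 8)712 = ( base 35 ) d3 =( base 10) 458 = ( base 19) 152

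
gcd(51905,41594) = 7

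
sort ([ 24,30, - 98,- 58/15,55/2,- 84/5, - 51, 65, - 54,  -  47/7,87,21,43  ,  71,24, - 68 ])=[- 98, - 68, - 54, - 51, - 84/5,-47/7, - 58/15, 21, 24,24, 55/2,30, 43, 65, 71,87 ]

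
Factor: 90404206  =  2^1*45202103^1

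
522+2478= 3000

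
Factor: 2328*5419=12615432 = 2^3*3^1*97^1*5419^1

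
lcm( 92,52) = 1196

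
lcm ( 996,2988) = 2988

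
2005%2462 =2005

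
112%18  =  4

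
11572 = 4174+7398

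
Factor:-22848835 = -5^1*97^1*47111^1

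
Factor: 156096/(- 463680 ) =  -  5^(-1 ) * 7^(  -  1) * 23^(  -  1)*271^1 = -271/805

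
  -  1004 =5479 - 6483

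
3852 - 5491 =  - 1639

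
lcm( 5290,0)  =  0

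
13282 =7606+5676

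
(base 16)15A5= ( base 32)5d5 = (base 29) 6H2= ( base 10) 5541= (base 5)134131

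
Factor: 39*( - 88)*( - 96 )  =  2^8 * 3^2*11^1*13^1 = 329472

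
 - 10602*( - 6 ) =63612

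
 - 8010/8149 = - 8010/8149 = - 0.98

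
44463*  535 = 23787705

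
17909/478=17909/478 =37.47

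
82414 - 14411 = 68003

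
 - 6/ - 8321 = 6/8321 = 0.00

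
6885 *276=1900260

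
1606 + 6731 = 8337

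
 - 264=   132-396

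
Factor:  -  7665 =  - 3^1 * 5^1*7^1*73^1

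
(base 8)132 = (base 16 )5a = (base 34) 2m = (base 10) 90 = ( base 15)60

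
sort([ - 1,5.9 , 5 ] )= [- 1,5, 5.9]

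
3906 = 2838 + 1068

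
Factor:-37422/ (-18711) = 2=2^1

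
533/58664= 533/58664 = 0.01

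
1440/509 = 1440/509 = 2.83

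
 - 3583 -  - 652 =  - 2931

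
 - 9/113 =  - 1 + 104/113= -0.08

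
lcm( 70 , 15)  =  210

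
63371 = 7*9053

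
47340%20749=5842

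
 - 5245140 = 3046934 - 8292074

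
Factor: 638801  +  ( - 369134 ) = 269667 = 3^2*19^2*83^1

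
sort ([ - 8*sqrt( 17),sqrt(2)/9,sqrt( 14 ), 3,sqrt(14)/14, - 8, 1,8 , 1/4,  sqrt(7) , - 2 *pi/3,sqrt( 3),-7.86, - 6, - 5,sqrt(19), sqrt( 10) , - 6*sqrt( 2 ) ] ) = [ - 8*sqrt( 17),  -  6*sqrt( 2), - 8 , - 7.86, -6,-5, - 2*pi/3 , sqrt( 2)/9, 1/4, sqrt( 14) /14,  1, sqrt( 3 ),sqrt( 7) , 3,sqrt( 10) , sqrt( 14), sqrt( 19),8 ]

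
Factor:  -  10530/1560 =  - 2^(-2)*3^3 = -27/4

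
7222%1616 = 758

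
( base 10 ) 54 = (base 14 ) 3c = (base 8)66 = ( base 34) 1K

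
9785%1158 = 521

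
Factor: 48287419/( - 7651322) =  - 2^(-1 )*7^( - 1 )*23^1 * 546523^ (-1 )*2099453^1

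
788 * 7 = 5516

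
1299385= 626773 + 672612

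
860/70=12 + 2/7 = 12.29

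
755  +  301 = 1056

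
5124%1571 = 411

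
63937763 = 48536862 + 15400901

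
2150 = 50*43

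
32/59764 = 8/14941 = 0.00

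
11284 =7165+4119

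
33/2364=11/788 =0.01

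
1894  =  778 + 1116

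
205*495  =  101475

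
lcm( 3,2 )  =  6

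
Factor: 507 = 3^1* 13^2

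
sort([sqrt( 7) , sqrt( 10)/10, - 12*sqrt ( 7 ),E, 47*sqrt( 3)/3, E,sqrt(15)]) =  [-12*sqrt(7),sqrt ( 10)/10,sqrt(7),E,E,sqrt (15),47 *sqrt(3)/3 ] 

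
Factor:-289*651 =-3^1 * 7^1*17^2*31^1 = - 188139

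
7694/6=3847/3=1282.33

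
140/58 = 2+12/29 = 2.41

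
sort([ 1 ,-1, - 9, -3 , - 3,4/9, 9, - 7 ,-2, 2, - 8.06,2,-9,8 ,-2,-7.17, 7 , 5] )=[- 9 , -9,  -  8.06, - 7.17, - 7,-3  , - 3 ,-2 ,- 2,-1, 4/9, 1, 2,2, 5 , 7, 8, 9]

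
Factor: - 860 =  - 2^2  *  5^1*43^1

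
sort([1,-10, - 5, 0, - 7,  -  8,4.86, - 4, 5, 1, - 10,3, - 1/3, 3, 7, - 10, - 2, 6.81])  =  [-10, - 10, - 10, - 8, - 7, - 5,-4, - 2, - 1/3,0,  1, 1,3, 3  ,  4.86,5,6.81,7 ]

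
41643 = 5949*7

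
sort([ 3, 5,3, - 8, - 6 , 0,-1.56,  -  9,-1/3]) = [ - 9,-8, - 6 , - 1.56 , - 1/3  ,  0,3,3,5]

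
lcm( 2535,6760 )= 20280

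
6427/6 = 1071 + 1/6 = 1071.17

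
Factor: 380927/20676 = 2^ ( - 2)*3^(-1) *167^1*1723^(- 1)*2281^1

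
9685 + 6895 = 16580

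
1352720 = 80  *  16909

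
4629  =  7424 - 2795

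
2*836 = 1672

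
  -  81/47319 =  - 27/15773 = -0.00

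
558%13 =12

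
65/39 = 1 + 2/3 = 1.67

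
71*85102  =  6042242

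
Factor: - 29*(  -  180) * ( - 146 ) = -762120 = - 2^3*3^2*5^1*29^1*73^1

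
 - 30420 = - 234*130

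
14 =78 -64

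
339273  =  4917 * 69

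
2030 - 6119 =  - 4089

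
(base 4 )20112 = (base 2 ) 1000010110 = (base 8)1026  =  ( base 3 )201210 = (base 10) 534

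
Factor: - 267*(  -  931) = 248577 = 3^1*7^2*19^1*89^1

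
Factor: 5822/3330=3^( - 2 )*5^( - 1)*37^( - 1)*41^1*71^1 = 2911/1665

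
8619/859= 10 + 29/859= 10.03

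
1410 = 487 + 923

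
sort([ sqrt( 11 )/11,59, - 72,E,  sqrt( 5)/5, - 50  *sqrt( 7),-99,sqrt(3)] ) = [ - 50*sqrt(7 )  , - 99 ,  -  72, sqrt(11 )/11,sqrt( 5)/5, sqrt( 3),E,59]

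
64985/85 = 764  +  9/17 = 764.53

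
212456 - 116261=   96195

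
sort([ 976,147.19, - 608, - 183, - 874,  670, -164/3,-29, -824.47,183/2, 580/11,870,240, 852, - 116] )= [-874,  -  824.47,  -  608, - 183,- 116, - 164/3 , - 29,  580/11, 183/2 , 147.19 , 240,670, 852,  870,  976] 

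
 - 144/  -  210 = 24/35 = 0.69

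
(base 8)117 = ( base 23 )3a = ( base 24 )37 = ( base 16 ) 4F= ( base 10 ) 79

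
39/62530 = 3/4810 =0.00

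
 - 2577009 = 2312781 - 4889790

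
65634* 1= 65634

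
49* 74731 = 3661819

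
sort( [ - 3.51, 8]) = [ - 3.51,8 ] 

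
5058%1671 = 45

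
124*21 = 2604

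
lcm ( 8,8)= 8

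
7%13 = 7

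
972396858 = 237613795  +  734783063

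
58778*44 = 2586232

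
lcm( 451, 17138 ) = 17138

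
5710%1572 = 994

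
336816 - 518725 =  - 181909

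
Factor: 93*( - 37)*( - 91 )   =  313131 = 3^1* 7^1*13^1 * 31^1*37^1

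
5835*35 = 204225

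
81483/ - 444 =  - 27161/148=-183.52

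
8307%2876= 2555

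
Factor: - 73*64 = - 4672 = - 2^6*73^1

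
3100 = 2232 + 868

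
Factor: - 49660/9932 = - 5^1 = - 5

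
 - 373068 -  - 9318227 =8945159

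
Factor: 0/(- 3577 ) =0^1  =  0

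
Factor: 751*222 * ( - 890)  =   - 148382580 = -2^2*3^1*5^1*37^1*89^1*751^1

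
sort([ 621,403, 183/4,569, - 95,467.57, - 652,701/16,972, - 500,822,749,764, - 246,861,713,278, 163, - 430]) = [ - 652, - 500, - 430, - 246,-95,  701/16,183/4,163,278,403,467.57,569,621, 713,749, 764,822 , 861,972]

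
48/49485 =16/16495 = 0.00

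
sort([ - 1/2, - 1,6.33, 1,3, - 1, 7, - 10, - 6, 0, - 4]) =[-10, - 6 , - 4,-1, - 1 , - 1/2,0,1,3,6.33,7 ] 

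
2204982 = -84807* ( - 26)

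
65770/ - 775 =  -85 + 21/155=- 84.86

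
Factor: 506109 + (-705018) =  - 3^3*53^1*139^1=-198909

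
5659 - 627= 5032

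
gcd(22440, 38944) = 8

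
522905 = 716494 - 193589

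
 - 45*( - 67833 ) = 3052485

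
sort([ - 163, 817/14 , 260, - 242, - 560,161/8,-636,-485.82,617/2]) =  [ - 636, - 560,  -  485.82, - 242,-163,161/8,817/14, 260,  617/2]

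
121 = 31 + 90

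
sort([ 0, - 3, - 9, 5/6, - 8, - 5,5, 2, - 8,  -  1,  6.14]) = [ - 9,-8, - 8, - 5,-3,-1,0,5/6,2,5, 6.14] 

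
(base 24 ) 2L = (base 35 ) 1Y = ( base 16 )45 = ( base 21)36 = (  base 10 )69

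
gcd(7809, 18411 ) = 57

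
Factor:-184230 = - 2^1*3^2*5^1 * 23^1*89^1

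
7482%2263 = 693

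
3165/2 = 1582 + 1/2  =  1582.50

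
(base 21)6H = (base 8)217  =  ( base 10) 143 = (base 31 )4J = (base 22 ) 6b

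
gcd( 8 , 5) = 1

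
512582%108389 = 79026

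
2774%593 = 402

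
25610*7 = 179270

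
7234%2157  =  763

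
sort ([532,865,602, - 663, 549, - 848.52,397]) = [ - 848.52, -663, 397,  532, 549,602,865] 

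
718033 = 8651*83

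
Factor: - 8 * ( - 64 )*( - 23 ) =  - 2^9*23^1 = -  11776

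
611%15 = 11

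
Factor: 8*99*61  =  2^3*3^2*11^1*61^1 = 48312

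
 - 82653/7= - 82653/7 = - 11807.57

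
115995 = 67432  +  48563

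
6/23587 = 6/23587 = 0.00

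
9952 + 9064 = 19016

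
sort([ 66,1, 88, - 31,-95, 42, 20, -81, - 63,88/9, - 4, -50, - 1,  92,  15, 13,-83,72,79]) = [ - 95,-83 ,- 81, - 63, - 50,  -  31,-4,- 1, 1,88/9, 13,15,  20, 42 , 66,72,79, 88, 92 ]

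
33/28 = 33/28 = 1.18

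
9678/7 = 1382+4/7 = 1382.57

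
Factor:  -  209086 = -2^1 * 104543^1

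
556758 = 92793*6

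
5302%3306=1996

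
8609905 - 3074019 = 5535886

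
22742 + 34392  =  57134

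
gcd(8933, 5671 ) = 1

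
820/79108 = 205/19777 = 0.01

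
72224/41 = 1761+23/41 = 1761.56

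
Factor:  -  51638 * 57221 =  - 2954777998 = -2^1*25819^1* 57221^1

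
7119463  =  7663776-544313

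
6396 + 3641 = 10037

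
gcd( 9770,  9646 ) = 2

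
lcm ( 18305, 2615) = 18305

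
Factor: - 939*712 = -2^3*3^1*89^1* 313^1 = -  668568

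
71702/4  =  17925 + 1/2 =17925.50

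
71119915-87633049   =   - 16513134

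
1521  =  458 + 1063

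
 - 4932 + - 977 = -5909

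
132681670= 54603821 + 78077849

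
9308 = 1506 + 7802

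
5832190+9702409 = 15534599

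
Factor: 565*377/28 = 2^ ( - 2 )*5^1 *7^( - 1)* 13^1 * 29^1*113^1  =  213005/28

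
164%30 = 14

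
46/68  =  23/34 = 0.68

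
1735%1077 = 658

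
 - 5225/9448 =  - 1 + 4223/9448= -0.55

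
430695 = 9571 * 45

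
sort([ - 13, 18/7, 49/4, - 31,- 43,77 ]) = [ - 43,  -  31,-13,  18/7 , 49/4,77]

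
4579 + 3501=8080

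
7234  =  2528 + 4706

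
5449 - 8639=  - 3190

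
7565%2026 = 1487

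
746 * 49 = 36554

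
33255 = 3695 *9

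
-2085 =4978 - 7063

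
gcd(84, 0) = 84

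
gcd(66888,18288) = 72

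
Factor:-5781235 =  - 5^1 * 47^1  *73^1*337^1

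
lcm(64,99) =6336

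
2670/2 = 1335 = 1335.00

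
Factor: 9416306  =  2^1 * 41^1*114833^1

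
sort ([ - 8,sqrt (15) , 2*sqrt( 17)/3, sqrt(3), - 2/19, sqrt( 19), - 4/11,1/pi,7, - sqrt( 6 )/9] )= [  -  8, - 4/11, - sqrt(6)/9 , - 2/19,1/pi,sqrt( 3 ),2*sqrt(17 )/3, sqrt( 15),sqrt(19), 7] 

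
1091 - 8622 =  - 7531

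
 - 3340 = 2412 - 5752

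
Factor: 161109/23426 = 2^( - 1)*3^6*53^( - 1) = 729/106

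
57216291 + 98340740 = 155557031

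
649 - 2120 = - 1471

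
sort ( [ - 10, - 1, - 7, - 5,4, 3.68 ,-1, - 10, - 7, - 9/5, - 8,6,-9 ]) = [ - 10, - 10, - 9, - 8, - 7, - 7,-5, - 9/5 ,-1, - 1,3.68,4 , 6] 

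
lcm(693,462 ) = 1386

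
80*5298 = 423840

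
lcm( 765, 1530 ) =1530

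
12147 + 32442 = 44589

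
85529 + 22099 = 107628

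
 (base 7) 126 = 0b1000101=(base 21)36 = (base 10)69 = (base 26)2h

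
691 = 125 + 566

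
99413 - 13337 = 86076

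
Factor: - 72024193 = -19^2*131^1 * 1523^1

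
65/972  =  65/972 = 0.07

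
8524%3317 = 1890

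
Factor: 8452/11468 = 2113/2867 = 47^(-1) * 61^(- 1) * 2113^1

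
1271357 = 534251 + 737106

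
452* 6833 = 3088516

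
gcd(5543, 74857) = 1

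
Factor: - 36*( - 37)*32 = 2^7*3^2*37^1 =42624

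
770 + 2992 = 3762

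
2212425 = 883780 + 1328645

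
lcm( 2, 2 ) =2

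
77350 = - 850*( - 91) 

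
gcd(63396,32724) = 108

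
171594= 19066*9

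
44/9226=22/4613 = 0.00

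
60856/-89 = - 684+20/89 = -683.78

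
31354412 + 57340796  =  88695208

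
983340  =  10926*90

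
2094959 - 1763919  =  331040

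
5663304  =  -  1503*( - 3768)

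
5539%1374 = 43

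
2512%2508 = 4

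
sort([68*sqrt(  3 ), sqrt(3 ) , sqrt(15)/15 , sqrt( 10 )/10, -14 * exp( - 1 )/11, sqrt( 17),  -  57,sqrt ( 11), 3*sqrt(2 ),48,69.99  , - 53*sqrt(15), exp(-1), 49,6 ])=[ - 53*sqrt(15), - 57, - 14*exp( - 1)/11,sqrt(15 )/15,sqrt(10)/10, exp(  -  1),sqrt(3),sqrt( 11 ),sqrt ( 17),3*sqrt(2 ), 6, 48 , 49,69.99,68*  sqrt(3) ] 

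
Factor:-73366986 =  -2^1*3^1*7^1  *11^1*158803^1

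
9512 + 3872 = 13384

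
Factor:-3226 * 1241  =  - 2^1*17^1*73^1*1613^1 = -4003466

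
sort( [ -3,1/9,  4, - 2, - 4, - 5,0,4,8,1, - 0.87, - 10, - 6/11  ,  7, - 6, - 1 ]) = [  -  10,  -  6,-5 , - 4, - 3, - 2, - 1, - 0.87, - 6/11,0,1/9, 1,4, 4, 7,8] 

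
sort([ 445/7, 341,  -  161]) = [-161,445/7, 341]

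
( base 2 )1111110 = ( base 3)11200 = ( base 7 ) 240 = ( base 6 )330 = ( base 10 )126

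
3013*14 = 42182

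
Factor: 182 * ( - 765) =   -  139230 =-2^1*3^2*5^1*7^1*13^1 * 17^1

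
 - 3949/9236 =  - 1 + 5287/9236 = - 0.43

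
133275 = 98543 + 34732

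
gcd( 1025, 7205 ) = 5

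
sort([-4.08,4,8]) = [ - 4.08,4 , 8] 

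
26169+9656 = 35825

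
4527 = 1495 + 3032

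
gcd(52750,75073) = 1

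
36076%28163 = 7913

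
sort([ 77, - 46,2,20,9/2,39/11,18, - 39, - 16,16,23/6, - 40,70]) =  [-46, - 40,  -  39, - 16,2,39/11, 23/6,9/2,16, 18,20 , 70,77]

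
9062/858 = 10 + 241/429 =10.56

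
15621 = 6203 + 9418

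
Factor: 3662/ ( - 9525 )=  -  2^1*3^( - 1)*5^ (-2)*127^(  -  1 )*1831^1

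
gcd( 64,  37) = 1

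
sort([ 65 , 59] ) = [ 59,65]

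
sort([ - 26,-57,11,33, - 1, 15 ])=[ - 57,  -  26, - 1, 11 , 15 , 33] 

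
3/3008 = 3/3008 = 0.00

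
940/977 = 940/977 =0.96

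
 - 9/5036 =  - 9/5036 = - 0.00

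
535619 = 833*643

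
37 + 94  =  131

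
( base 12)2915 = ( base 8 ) 11241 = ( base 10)4769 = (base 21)ah2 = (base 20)bi9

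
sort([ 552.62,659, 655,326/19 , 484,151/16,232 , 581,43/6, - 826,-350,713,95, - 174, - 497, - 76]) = [-826, - 497, - 350, - 174, - 76,43/6, 151/16, 326/19,  95,  232, 484,552.62, 581, 655,659 , 713]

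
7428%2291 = 555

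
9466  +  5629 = 15095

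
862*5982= 5156484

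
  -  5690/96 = - 2845/48  =  -59.27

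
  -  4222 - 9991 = - 14213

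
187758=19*9882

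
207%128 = 79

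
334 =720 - 386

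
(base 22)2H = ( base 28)25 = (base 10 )61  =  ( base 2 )111101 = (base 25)2b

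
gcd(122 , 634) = 2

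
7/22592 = 7/22592 = 0.00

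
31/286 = 31/286 = 0.11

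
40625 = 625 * 65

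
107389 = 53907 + 53482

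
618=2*309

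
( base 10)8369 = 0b10000010110001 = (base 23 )FIK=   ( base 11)6319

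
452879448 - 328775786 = 124103662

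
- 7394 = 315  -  7709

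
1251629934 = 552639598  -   - 698990336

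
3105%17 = 11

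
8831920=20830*424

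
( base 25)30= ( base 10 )75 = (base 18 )43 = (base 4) 1023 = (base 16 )4b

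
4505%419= 315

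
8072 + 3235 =11307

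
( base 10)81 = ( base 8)121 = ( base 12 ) 69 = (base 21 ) 3i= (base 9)100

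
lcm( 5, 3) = 15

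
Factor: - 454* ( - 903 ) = 2^1*3^1*7^1*43^1*227^1= 409962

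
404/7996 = 101/1999 = 0.05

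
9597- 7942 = 1655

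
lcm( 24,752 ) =2256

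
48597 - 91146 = - 42549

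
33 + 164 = 197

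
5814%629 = 153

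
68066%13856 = 12642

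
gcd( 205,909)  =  1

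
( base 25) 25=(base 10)55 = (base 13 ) 43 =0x37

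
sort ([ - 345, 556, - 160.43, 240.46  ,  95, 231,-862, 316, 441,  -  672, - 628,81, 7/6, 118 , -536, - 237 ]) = [ - 862, - 672,-628,-536, - 345, - 237, - 160.43, 7/6, 81,95, 118  ,  231,240.46, 316,441, 556] 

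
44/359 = 44/359 =0.12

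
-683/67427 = -1 + 66744/67427 = -  0.01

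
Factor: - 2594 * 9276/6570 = -2^2*3^( - 1)*5^( - 1)*73^( - 1 )*773^1*1297^1 = -  4010324/1095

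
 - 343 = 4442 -4785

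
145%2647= 145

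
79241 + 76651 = 155892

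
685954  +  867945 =1553899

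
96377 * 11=1060147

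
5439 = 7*777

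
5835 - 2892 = 2943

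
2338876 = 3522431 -1183555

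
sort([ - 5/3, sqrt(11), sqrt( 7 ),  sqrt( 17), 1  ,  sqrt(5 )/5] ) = [-5/3, sqrt (5)/5, 1, sqrt( 7),  sqrt( 11 ), sqrt( 17)]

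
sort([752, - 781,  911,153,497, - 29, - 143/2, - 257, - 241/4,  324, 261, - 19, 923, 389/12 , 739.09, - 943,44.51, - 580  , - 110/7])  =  [ - 943, - 781, - 580,-257, - 143/2, - 241/4, - 29, - 19, - 110/7, 389/12,44.51, 153,  261, 324,497,739.09,752,911, 923] 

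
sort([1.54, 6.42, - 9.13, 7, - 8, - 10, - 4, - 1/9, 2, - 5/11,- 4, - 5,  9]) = [ - 10,  -  9.13, - 8, - 5, - 4,-4, - 5/11, - 1/9, 1.54, 2,6.42, 7, 9]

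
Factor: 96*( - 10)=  - 960  =  -2^6*3^1*5^1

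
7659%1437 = 474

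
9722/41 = 9722/41 = 237.12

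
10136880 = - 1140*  ( - 8892)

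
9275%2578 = 1541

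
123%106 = 17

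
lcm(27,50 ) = 1350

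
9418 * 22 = 207196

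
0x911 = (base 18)72h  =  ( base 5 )33241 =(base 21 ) 55b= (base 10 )2321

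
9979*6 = 59874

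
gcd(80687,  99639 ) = 1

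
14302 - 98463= -84161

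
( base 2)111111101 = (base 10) 509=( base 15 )23E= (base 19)17f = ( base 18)1A5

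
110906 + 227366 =338272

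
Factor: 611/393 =3^( - 1)*13^1*47^1*131^ ( - 1)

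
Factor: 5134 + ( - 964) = 2^1*3^1*5^1*139^1  =  4170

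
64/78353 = 64/78353= 0.00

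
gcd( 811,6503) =1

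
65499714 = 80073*818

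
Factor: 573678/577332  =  157/158 = 2^( - 1 )*79^( - 1)*157^1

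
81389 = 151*539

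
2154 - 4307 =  - 2153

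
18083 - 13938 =4145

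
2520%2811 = 2520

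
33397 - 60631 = -27234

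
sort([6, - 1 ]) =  [-1,6 ] 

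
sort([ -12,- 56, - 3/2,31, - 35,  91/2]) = [-56, - 35, - 12,- 3/2,31, 91/2 ]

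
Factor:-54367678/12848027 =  - 2^1*359^1*75721^1 * 12848027^(-1 )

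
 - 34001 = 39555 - 73556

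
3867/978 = 3 + 311/326 = 3.95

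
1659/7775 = 1659/7775 = 0.21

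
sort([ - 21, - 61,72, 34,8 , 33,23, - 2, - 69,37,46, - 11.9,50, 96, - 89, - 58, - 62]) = [ - 89, - 69, - 62, - 61, - 58, - 21, - 11.9, - 2,8,23, 33 , 34,37,46,50,72, 96]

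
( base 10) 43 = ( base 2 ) 101011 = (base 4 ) 223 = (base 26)1h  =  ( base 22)1L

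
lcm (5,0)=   0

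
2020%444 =244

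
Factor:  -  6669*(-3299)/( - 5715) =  - 2444559/635 = - 3^1*5^( - 1 )*  13^1*19^1 * 127^( - 1)*3299^1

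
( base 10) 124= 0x7c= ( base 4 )1330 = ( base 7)235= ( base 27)4g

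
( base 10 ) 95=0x5f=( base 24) 3N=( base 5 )340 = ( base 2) 1011111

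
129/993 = 43/331  =  0.13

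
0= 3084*0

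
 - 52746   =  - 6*8791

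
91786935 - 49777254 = 42009681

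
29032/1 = 29032=29032.00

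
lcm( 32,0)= 0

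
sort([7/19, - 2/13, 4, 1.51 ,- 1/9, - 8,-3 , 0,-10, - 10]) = [-10, - 10,  -  8,  -  3, - 2/13, - 1/9 , 0, 7/19, 1.51, 4]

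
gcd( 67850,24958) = 2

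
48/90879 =16/30293=0.00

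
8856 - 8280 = 576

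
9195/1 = 9195 =9195.00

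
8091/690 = 11 +167/230 = 11.73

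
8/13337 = 8/13337 = 0.00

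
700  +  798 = 1498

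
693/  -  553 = -99/79 = - 1.25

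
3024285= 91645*33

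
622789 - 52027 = 570762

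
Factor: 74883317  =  17^1 * 2069^1 * 2129^1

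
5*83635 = 418175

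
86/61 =1+25/61 = 1.41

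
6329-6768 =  - 439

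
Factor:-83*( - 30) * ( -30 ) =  - 74700=- 2^2*3^2* 5^2*83^1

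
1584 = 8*198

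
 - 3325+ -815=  - 4140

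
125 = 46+79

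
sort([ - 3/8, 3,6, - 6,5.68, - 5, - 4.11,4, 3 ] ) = [ - 6 , - 5, - 4.11 , - 3/8, 3,3,4 , 5.68,6 ]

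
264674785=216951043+47723742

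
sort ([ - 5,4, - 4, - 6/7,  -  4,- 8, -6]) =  [ - 8, - 6 ,- 5,- 4,-4, - 6/7,4 ] 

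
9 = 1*9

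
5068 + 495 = 5563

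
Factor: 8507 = 47^1*181^1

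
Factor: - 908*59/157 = -2^2*59^1 * 157^(-1) * 227^1 = - 53572/157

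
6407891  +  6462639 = 12870530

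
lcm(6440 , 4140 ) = 57960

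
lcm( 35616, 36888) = 1032864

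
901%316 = 269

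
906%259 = 129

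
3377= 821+2556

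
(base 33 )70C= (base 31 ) 7T9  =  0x1dd3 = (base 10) 7635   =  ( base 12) 4503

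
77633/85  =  77633/85 = 913.33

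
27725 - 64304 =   -  36579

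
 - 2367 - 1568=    - 3935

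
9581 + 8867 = 18448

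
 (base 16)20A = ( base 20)162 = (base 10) 522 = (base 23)MG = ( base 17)1dc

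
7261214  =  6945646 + 315568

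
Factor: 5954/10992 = 13/24 = 2^( - 3 )*3^ ( - 1)*13^1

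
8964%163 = 162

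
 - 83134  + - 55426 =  - 138560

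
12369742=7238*1709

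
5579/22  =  5579/22 =253.59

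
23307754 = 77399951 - 54092197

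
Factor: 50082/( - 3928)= - 51/4  =  - 2^(-2 )*3^1*17^1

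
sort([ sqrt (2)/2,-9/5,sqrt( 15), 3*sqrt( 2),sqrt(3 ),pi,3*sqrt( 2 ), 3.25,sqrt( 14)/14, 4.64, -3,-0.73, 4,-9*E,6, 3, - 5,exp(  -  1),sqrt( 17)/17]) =[-9*E,-5, - 3 , - 9/5,-0.73, sqrt( 17 ) /17,sqrt( 14 )/14 , exp(-1 ), sqrt( 2 ) /2, sqrt( 3), 3 , pi, 3.25, sqrt( 15 ),4, 3*sqrt (2),3*sqrt( 2),4.64 , 6 ] 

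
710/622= 355/311 = 1.14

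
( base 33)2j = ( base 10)85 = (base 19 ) 49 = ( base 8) 125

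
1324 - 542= 782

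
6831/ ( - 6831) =-1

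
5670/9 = 630 = 630.00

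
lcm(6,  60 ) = 60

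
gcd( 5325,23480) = 5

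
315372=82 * 3846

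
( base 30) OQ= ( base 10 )746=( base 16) 2ea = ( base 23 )19A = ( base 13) 455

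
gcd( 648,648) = 648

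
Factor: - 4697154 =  - 2^1*3^2*7^1*11^1*3389^1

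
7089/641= 11 + 38/641 = 11.06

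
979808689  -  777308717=202499972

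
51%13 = 12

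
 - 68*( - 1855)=126140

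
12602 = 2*6301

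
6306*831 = 5240286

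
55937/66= 55937/66 = 847.53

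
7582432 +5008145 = 12590577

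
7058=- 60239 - -67297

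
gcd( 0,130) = 130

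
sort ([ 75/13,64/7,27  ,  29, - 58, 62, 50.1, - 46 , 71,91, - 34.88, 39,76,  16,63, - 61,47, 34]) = [- 61 , - 58, - 46, - 34.88,75/13, 64/7,  16, 27, 29  ,  34,  39, 47,  50.1, 62, 63,71, 76,91]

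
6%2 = 0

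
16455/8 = 2056  +  7/8=2056.88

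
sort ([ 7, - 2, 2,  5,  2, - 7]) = [ -7, - 2,2, 2,  5,7 ]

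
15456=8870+6586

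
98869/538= 183 + 415/538  =  183.77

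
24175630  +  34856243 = 59031873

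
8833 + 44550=53383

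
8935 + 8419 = 17354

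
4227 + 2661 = 6888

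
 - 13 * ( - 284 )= 3692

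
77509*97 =7518373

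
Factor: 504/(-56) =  - 9= -3^2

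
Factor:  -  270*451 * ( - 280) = 34095600 = 2^4*3^3*5^2*7^1*11^1*41^1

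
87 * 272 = 23664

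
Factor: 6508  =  2^2*1627^1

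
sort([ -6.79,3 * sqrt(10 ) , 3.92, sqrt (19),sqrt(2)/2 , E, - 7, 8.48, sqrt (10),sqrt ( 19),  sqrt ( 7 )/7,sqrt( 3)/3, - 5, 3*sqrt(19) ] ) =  [ - 7, - 6.79,-5,sqrt(7)/7, sqrt( 3)/3,sqrt(2)/2, E,sqrt(10), 3.92,sqrt (19),sqrt( 19), 8.48,3* sqrt( 10),3*sqrt(19 )]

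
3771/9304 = 3771/9304 =0.41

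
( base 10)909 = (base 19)29g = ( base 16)38D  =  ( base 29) 12a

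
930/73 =12 + 54/73= 12.74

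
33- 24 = 9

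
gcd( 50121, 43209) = 9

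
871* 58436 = 50897756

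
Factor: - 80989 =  - 80989^1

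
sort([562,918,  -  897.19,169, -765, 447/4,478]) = [ - 897.19, - 765,447/4 , 169,  478 , 562, 918]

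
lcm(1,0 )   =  0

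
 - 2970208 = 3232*(-919 )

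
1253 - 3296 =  - 2043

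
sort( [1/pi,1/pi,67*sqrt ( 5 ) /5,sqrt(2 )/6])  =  [ sqrt(2)/6 , 1/pi,1/pi,67*sqrt( 5) /5 ]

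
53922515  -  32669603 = 21252912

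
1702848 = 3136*543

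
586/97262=293/48631=0.01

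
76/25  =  3+1/25 = 3.04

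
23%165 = 23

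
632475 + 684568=1317043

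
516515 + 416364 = 932879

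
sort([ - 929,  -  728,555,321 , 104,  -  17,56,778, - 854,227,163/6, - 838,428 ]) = [-929, - 854, - 838, - 728, - 17,163/6,56, 104,227,321, 428,555,778 ] 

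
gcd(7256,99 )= 1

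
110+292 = 402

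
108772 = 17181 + 91591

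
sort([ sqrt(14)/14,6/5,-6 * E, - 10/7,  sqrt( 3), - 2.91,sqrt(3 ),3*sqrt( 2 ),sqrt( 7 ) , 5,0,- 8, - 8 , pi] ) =[ - 6 * E,-8, - 8, - 2.91, - 10/7,0,  sqrt(14 )/14, 6/5,sqrt( 3 ),sqrt( 3),  sqrt( 7 ),pi, 3*sqrt( 2 ), 5 ] 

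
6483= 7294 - 811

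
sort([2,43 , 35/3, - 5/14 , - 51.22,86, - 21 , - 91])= [ - 91, - 51.22, - 21, - 5/14, 2, 35/3,43,86 ] 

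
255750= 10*25575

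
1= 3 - 2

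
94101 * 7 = 658707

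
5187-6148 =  - 961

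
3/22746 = 1/7582 =0.00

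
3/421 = 3/421 = 0.01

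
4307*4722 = 20337654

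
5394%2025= 1344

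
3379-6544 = - 3165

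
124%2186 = 124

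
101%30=11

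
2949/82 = 2949/82 = 35.96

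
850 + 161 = 1011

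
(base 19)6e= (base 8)200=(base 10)128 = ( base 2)10000000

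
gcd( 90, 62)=2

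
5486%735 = 341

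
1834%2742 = 1834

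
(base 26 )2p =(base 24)35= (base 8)115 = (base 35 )27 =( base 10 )77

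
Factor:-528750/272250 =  - 5^1*11^( - 2 )*47^1=- 235/121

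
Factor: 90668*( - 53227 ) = -4825985636  =  - 2^2*17^1*19^1*31^1 * 101^1*1193^1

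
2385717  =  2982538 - 596821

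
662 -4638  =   - 3976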